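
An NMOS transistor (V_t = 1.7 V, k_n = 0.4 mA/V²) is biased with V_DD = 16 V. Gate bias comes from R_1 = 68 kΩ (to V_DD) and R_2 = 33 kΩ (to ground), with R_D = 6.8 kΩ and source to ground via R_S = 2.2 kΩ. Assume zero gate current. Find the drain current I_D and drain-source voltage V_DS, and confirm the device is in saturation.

I_D ≈ 0.73 mA, V_DS ≈ 9.4 V

V_G = V_DD·R_2/(R_1+R_2) = 16×33/101 = 5.23 V.
Assume saturation: I_D = (k_n/2)(V_GS − V_t)² with V_GS = V_G − I_D·R_S = 5.23 − 2.2·I_D.
Substituting gives 0.968·I_D² − 4.1·I_D + 2.49 = 0, with roots I_D = 0.733 or 3.51 mA.
The root I_D = 3.51 mA gives V_GS = -2.49 V ≤ V_t, so take I_D = 0.733 mA.
Then V_GS = 3.61 V and V_DS = V_DD − I_D(R_D+R_S) = 16 − 0.733×9 = 9.4 V.
Saturation requires V_DS ≥ V_GS − V_t = 1.91 V; 9.4 ≥ 1.91 ✓.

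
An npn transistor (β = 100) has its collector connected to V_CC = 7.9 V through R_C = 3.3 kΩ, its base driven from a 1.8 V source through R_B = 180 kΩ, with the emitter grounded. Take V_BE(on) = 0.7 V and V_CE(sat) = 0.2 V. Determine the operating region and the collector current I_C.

active; I_C ≈ 0.61 mA

Assume active. Base-emitter loop: I_B = (V_BB − V_BE)/R_B = (1.8 − 0.7)/180 = 0.00611 mA.
I_C = β·I_B = 100×0.00611 = 0.611 mA.
V_CE = V_CC − I_C·R_C = 7.9 − 0.611×3.3 = 5.88 V > V_CE(sat), so the active-region assumption holds.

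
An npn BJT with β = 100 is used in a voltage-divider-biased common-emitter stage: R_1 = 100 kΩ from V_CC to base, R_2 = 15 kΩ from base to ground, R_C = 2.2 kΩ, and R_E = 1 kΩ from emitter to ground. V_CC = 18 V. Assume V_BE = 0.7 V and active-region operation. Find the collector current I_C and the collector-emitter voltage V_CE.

Thevenize the base divider: V_Th = V_CC·R_2/(R_1+R_2) = 18×15/115 = 2.35 V, R_Th = R_1‖R_2 = 13 kΩ.
Base-emitter loop: V_Th = I_B·R_Th + V_BE + (β+1)I_B·R_E, so I_B = (2.35 − 0.7) / (13 + 101×1) = 0.0144 mA.
I_C = β·I_B = 100×0.0144 = 1.44 mA, and I_E = (β+1)I_B = 1.46 mA.
V_CE = V_CC − I_C·R_C − I_E·R_E = 18 − 1.44×2.2 − 1.46×1 = 13.4 V.
V_CE = 13.4 V > 0.2 V confirms active-region operation.

I_C ≈ 1.4 mA, V_CE ≈ 13 V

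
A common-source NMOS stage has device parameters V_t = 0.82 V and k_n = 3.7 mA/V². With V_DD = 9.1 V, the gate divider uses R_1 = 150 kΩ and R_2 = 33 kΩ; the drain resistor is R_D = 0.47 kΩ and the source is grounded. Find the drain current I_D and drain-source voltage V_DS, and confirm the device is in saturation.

I_D ≈ 1.2 mA, V_DS ≈ 8.5 V

V_G = V_DD·R_2/(R_1+R_2) = 9.1×33/183 = 1.64 V. With the source grounded, V_GS = V_G = 1.64 V.
Assume saturation: I_D = (k_n/2)(V_GS − V_t)² = (3.7/2)×(1.64 − 0.82)² = 1.85×0.821² = 1.25 mA.
V_DS = V_DD − I_D·R_D = 9.1 − 1.25×0.47 = 8.51 V.
Saturation requires V_DS ≥ V_GS − V_t = 0.821 V; 8.51 ≥ 0.821 ✓.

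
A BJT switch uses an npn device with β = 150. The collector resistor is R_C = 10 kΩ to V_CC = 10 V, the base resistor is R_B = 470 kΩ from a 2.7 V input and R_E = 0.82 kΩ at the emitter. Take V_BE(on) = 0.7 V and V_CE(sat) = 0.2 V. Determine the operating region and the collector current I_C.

active; I_C ≈ 0.51 mA

Assume active. Base-emitter loop: I_B = (V_BB − V_BE)/(R_B + (β+1)R_E) = (2.7 − 0.7)/(470 + 151×0.82) = 0.00337 mA.
I_C = β·I_B = 150×0.00337 = 0.505 mA.
V_CE = V_CC − I_C·R_C − I_E·R_E = 10 − 0.505×10 − 0.509×0.82 = 4.53 V > V_CE(sat), so the active-region assumption holds.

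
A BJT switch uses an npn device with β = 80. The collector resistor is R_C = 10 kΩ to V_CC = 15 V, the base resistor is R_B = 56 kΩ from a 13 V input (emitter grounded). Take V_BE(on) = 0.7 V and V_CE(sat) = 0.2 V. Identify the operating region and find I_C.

Assume active: I_B = (13 − 0.7)/56 = 0.22 mA, giving I_C = β·I_B = 17.6 mA.
But then V_CE = 15 − 17.6×10 = -161 V < V_CE(sat) = 0.2 V — impossible in the active region.
So the transistor is saturated. With V_CE = 0.2 V, I_C = (V_CC − 0.2)/R_C = 14.8/10 = 1.48 mA.
Check: β·I_B = 17.6 mA > I_C = 1.48 mA, confirming saturation.

saturation; I_C ≈ 1.5 mA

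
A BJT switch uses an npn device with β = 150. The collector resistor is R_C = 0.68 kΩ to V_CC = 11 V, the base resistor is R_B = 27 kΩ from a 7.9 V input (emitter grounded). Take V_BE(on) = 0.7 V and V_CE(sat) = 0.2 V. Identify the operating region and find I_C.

Assume active: I_B = (7.9 − 0.7)/27 = 0.267 mA, giving I_C = β·I_B = 40 mA.
But then V_CE = 11 − 40×0.68 = -16.2 V < V_CE(sat) = 0.2 V — impossible in the active region.
So the transistor is saturated. With V_CE = 0.2 V, I_C = (V_CC − 0.2)/R_C = 10.8/0.68 = 15.9 mA.
Check: β·I_B = 40 mA > I_C = 15.9 mA, confirming saturation.

saturation; I_C ≈ 16 mA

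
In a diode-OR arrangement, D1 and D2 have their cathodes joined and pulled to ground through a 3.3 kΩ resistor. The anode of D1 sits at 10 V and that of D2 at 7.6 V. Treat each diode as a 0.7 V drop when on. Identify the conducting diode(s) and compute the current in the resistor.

Only D1 conducts; I_R ≈ 2.8 mA

Assume both conduct. Then node N would need to be at both 10−0.7 = 9.3 V and 7.6−0.7 = 6.9 V, which is impossible.
Assume only D1 conducts: V_N = 10 − 0.7 = 9.3 V, so I_R = 9.3/3.3 = 2.82 mA.
Check D2: its anode-to-cathode voltage is 7.6 − 9.3 = -1.7 V < 0.7 V, so it is off. The assumption is consistent.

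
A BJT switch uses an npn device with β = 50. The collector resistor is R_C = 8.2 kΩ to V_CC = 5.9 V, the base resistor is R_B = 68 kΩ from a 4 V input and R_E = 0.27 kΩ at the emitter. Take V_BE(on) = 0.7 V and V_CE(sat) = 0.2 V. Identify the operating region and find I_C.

saturation; I_C ≈ 0.67 mA

Assume active: I_B = (4 − 0.7)/(68 + 51×0.27) = 0.0404 mA, I_C = β·I_B = 2.02 mA.
Then V_CE = 5.9 − 2.02×8.2 − 2.06×0.27 = -11.2 V < 0.2 V — the active assumption fails.
Re-solve with V_CE = 0.2 V. KCL at the emitter: V_E/R_E = (V_BB−0.7−V_E)/R_B + (V_CC−0.2−V_E)/R_C, giving V_E = 0.194 V.
I_C = (V_CC − 0.2 − V_E)/R_C = (5.7 − 0.194)/8.2 = 0.672 mA.
Check: I_B = (3.3 − 0.194)/68 = 0.0457 mA, and β·I_B = 2.28 mA > I_C, confirming saturation.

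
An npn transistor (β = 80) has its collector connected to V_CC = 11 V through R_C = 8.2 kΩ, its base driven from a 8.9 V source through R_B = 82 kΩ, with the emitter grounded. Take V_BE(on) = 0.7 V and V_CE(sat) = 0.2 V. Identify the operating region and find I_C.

saturation; I_C ≈ 1.3 mA

Assume active: I_B = (8.9 − 0.7)/82 = 0.1 mA, giving I_C = β·I_B = 8 mA.
But then V_CE = 11 − 8×8.2 = -54.6 V < V_CE(sat) = 0.2 V — impossible in the active region.
So the transistor is saturated. With V_CE = 0.2 V, I_C = (V_CC − 0.2)/R_C = 10.8/8.2 = 1.32 mA.
Check: β·I_B = 8 mA > I_C = 1.32 mA, confirming saturation.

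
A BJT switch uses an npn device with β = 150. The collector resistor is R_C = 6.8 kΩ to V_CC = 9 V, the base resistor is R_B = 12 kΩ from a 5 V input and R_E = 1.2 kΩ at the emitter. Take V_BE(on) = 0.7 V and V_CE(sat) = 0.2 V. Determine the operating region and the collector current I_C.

saturation; I_C ≈ 1.1 mA

Assume active: I_B = (5 − 0.7)/(12 + 151×1.2) = 0.0223 mA, I_C = β·I_B = 3.34 mA.
Then V_CE = 9 − 3.34×6.8 − 3.36×1.2 = -17.7 V < 0.2 V — the active assumption fails.
Re-solve with V_CE = 0.2 V. KCL at the emitter: V_E/R_E = (V_BB−0.7−V_E)/R_B + (V_CC−0.2−V_E)/R_C, giving V_E = 1.55 V.
I_C = (V_CC − 0.2 − V_E)/R_C = (8.8 − 1.55)/6.8 = 1.07 mA.
Check: I_B = (4.3 − 1.55)/12 = 0.229 mA, and β·I_B = 34.3 mA > I_C, confirming saturation.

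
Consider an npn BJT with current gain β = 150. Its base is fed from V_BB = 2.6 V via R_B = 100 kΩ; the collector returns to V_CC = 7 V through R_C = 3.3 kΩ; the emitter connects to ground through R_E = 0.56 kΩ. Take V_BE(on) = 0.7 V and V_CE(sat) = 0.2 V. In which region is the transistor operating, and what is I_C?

active; I_C ≈ 1.5 mA

Assume active. Base-emitter loop: I_B = (V_BB − V_BE)/(R_B + (β+1)R_E) = (2.6 − 0.7)/(100 + 151×0.56) = 0.0103 mA.
I_C = β·I_B = 150×0.0103 = 1.54 mA.
V_CE = V_CC − I_C·R_C − I_E·R_E = 7 − 1.54×3.3 − 1.55×0.56 = 1.03 V > V_CE(sat), so the active-region assumption holds.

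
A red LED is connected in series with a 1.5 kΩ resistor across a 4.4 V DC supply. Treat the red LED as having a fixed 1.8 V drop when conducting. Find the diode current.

KVL around the loop: 4.4 = V_D + I·R = 1.8 + I × 1.5 kΩ.
So I = (4.4 − 1.8) / 1.5 kΩ = 2.6 / 1.5 = 1.73 mA.

I ≈ 1.7 mA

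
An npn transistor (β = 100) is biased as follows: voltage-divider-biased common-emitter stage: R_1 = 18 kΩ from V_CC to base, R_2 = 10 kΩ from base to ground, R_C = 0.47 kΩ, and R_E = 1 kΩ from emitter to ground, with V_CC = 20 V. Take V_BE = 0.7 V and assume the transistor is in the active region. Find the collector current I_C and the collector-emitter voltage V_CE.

I_C ≈ 6 mA, V_CE ≈ 11 V

Thevenize the base divider: V_Th = V_CC·R_2/(R_1+R_2) = 20×10/28 = 7.14 V, R_Th = R_1‖R_2 = 6.43 kΩ.
Base-emitter loop: V_Th = I_B·R_Th + V_BE + (β+1)I_B·R_E, so I_B = (7.14 − 0.7) / (6.43 + 101×1) = 0.06 mA.
I_C = β·I_B = 100×0.06 = 6 mA, and I_E = (β+1)I_B = 6.06 mA.
V_CE = V_CC − I_C·R_C − I_E·R_E = 20 − 6×0.47 − 6.06×1 = 11.1 V.
V_CE = 11.1 V > 0.2 V confirms active-region operation.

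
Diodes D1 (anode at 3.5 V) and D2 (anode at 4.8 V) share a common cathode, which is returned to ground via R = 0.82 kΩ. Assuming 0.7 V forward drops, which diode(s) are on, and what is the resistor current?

Assume both conduct. Then node N would need to be at both 3.5−0.7 = 2.8 V and 4.8−0.7 = 4.1 V, which is impossible.
Assume only D2 conducts: V_N = 4.8 − 0.7 = 4.1 V, so I_R = 4.1/0.82 = 5 mA.
Check D1: its anode-to-cathode voltage is 3.5 − 4.1 = -0.6 V < 0.7 V, so it is off. The assumption is consistent.

Only D2 conducts; I_R ≈ 5 mA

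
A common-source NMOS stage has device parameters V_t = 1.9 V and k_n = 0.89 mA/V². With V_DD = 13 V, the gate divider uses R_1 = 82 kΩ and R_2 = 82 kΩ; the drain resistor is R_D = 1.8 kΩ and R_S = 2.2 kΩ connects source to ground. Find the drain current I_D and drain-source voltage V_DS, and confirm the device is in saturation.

I_D ≈ 1.3 mA, V_DS ≈ 7.8 V

V_G = V_DD·R_2/(R_1+R_2) = 13×82/164 = 6.5 V.
Assume saturation: I_D = (k_n/2)(V_GS − V_t)² with V_GS = V_G − I_D·R_S = 6.5 − 2.2·I_D.
Substituting gives 2.15·I_D² − 10·I_D + 9.42 = 0, with roots I_D = 1.31 or 3.34 mA.
The root I_D = 3.34 mA gives V_GS = -0.838 V ≤ V_t, so take I_D = 1.31 mA.
Then V_GS = 3.62 V and V_DS = V_DD − I_D(R_D+R_S) = 13 − 1.31×4 = 7.76 V.
Saturation requires V_DS ≥ V_GS − V_t = 1.72 V; 7.76 ≥ 1.72 ✓.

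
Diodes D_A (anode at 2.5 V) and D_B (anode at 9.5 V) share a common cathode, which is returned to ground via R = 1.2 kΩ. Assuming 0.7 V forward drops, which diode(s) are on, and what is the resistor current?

Assume both conduct. Then node N would need to be at both 2.5−0.7 = 1.8 V and 9.5−0.7 = 8.8 V, which is impossible.
Assume only D_B conducts: V_N = 9.5 − 0.7 = 8.8 V, so I_R = 8.8/1.2 = 7.33 mA.
Check D_A: its anode-to-cathode voltage is 2.5 − 8.8 = -6.3 V < 0.7 V, so it is off. The assumption is consistent.

Only D_B conducts; I_R ≈ 7.3 mA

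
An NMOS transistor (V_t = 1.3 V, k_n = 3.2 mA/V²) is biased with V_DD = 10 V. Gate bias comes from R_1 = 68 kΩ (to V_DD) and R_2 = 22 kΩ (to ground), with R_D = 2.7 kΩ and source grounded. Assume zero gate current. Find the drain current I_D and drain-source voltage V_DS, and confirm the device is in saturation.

I_D ≈ 2.1 mA, V_DS ≈ 4.3 V

V_G = V_DD·R_2/(R_1+R_2) = 10×22/90 = 2.44 V. With the source grounded, V_GS = V_G = 2.44 V.
Assume saturation: I_D = (k_n/2)(V_GS − V_t)² = (3.2/2)×(2.44 − 1.3)² = 1.6×1.14² = 2.1 mA.
V_DS = V_DD − I_D·R_D = 10 − 2.1×2.7 = 4.34 V.
Saturation requires V_DS ≥ V_GS − V_t = 1.14 V; 4.34 ≥ 1.14 ✓.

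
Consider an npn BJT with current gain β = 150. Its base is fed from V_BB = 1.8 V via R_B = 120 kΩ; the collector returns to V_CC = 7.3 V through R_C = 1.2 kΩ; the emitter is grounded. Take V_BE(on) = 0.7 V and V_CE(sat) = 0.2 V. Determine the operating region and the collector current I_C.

Assume active. Base-emitter loop: I_B = (V_BB − V_BE)/R_B = (1.8 − 0.7)/120 = 0.00917 mA.
I_C = β·I_B = 150×0.00917 = 1.38 mA.
V_CE = V_CC − I_C·R_C = 7.3 − 1.38×1.2 = 5.65 V > V_CE(sat), so the active-region assumption holds.

active; I_C ≈ 1.4 mA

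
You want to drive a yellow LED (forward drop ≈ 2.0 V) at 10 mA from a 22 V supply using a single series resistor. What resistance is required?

R ≈ 2 kΩ

The resistor drops V_S − V_D = 22 − 2.0 = 20 V at 10 mA.
R = 20 V / 10 mA = 2 kΩ.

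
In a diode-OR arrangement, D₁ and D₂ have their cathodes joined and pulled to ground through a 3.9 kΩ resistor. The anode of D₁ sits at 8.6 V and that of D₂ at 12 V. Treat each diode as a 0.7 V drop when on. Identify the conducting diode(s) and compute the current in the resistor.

Only D₂ conducts; I_R ≈ 2.9 mA

Assume both conduct. Then node N would need to be at both 8.6−0.7 = 7.9 V and 12−0.7 = 11.3 V, which is impossible.
Assume only D₂ conducts: V_N = 12 − 0.7 = 11.3 V, so I_R = 11.3/3.9 = 2.9 mA.
Check D₁: its anode-to-cathode voltage is 8.6 − 11.3 = -2.7 V < 0.7 V, so it is off. The assumption is consistent.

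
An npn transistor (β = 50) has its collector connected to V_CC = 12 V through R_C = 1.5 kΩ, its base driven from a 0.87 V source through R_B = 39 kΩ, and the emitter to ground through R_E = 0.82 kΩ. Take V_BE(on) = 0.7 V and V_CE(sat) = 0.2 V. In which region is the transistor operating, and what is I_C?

active; I_C ≈ 0.11 mA

Assume active. Base-emitter loop: I_B = (V_BB − V_BE)/(R_B + (β+1)R_E) = (0.87 − 0.7)/(39 + 51×0.82) = 0.0021 mA.
I_C = β·I_B = 50×0.0021 = 0.105 mA.
V_CE = V_CC − I_C·R_C − I_E·R_E = 12 − 0.105×1.5 − 0.107×0.82 = 11.8 V > V_CE(sat), so the active-region assumption holds.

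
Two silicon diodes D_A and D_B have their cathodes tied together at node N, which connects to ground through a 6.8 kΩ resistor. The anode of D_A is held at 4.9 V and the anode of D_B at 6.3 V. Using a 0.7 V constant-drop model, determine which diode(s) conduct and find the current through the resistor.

Assume both conduct. Then node N would need to be at both 4.9−0.7 = 4.2 V and 6.3−0.7 = 5.6 V, which is impossible.
Assume only D_B conducts: V_N = 6.3 − 0.7 = 5.6 V, so I_R = 5.6/6.8 = 0.824 mA.
Check D_A: its anode-to-cathode voltage is 4.9 − 5.6 = -0.7 V < 0.7 V, so it is off. The assumption is consistent.

Only D_B conducts; I_R ≈ 0.82 mA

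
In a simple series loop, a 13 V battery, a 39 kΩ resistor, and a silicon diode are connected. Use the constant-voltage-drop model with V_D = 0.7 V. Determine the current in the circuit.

I ≈ 0.32 mA

KVL around the loop: 13 = V_D + I·R = 0.7 + I × 39 kΩ.
So I = (13 − 0.7) / 39 kΩ = 12.3 / 39 = 0.315 mA.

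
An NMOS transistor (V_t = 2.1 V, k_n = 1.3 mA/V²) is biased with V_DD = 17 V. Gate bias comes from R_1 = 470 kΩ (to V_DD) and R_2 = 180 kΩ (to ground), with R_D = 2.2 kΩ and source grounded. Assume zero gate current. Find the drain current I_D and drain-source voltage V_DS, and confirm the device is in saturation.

V_G = V_DD·R_2/(R_1+R_2) = 17×180/650 = 4.71 V. With the source grounded, V_GS = V_G = 4.71 V.
Assume saturation: I_D = (k_n/2)(V_GS − V_t)² = (1.3/2)×(4.71 − 2.1)² = 0.65×2.61² = 4.42 mA.
V_DS = V_DD − I_D·R_D = 17 − 4.42×2.2 = 7.28 V.
Saturation requires V_DS ≥ V_GS − V_t = 2.61 V; 7.28 ≥ 2.61 ✓.

I_D ≈ 4.4 mA, V_DS ≈ 7.3 V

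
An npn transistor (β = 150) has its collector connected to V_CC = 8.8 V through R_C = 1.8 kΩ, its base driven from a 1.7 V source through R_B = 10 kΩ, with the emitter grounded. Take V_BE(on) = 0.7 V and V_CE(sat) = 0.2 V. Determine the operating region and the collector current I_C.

saturation; I_C ≈ 4.8 mA

Assume active: I_B = (1.7 − 0.7)/10 = 0.1 mA, giving I_C = β·I_B = 15 mA.
But then V_CE = 8.8 − 15×1.8 = -18.2 V < V_CE(sat) = 0.2 V — impossible in the active region.
So the transistor is saturated. With V_CE = 0.2 V, I_C = (V_CC − 0.2)/R_C = 8.6/1.8 = 4.78 mA.
Check: β·I_B = 15 mA > I_C = 4.78 mA, confirming saturation.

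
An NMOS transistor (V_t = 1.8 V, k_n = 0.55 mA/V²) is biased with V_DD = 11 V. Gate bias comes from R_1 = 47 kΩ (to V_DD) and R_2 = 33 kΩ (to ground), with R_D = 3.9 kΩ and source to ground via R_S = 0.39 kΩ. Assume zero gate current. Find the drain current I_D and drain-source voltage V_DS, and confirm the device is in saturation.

I_D ≈ 1.3 mA, V_DS ≈ 5.2 V

V_G = V_DD·R_2/(R_1+R_2) = 11×33/80 = 4.54 V.
Assume saturation: I_D = (k_n/2)(V_GS − V_t)² with V_GS = V_G − I_D·R_S = 4.54 − 0.39·I_D.
Substituting gives 0.0418·I_D² − 1.59·I_D + 2.06 = 0, with roots I_D = 1.35 or 36.6 mA.
The root I_D = 36.6 mA gives V_GS = -9.74 V ≤ V_t, so take I_D = 1.35 mA.
Then V_GS = 4.01 V and V_DS = V_DD − I_D(R_D+R_S) = 11 − 1.35×4.29 = 5.22 V.
Saturation requires V_DS ≥ V_GS − V_t = 2.21 V; 5.22 ≥ 2.21 ✓.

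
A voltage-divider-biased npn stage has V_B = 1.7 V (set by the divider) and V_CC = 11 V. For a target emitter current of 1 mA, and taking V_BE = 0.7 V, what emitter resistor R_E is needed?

V_E = V_B − V_BE = 1.7 − 0.7 = 1 V.
R_E = V_E / I_E = 1 / 1 = 1 kΩ.

R_E ≈ 1 kΩ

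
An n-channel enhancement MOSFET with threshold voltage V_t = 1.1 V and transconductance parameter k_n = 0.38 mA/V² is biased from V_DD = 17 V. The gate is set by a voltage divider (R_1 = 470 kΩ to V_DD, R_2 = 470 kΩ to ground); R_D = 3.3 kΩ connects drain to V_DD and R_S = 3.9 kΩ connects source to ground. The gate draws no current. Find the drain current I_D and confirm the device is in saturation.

V_G = V_DD·R_2/(R_1+R_2) = 17×470/940 = 8.5 V.
Assume saturation: I_D = (k_n/2)(V_GS − V_t)² with V_GS = V_G − I_D·R_S = 8.5 − 3.9·I_D.
Substituting gives 2.89·I_D² − 12·I_D + 10.4 = 0, with roots I_D = 1.24 or 2.9 mA.
The root I_D = 2.9 mA gives V_GS = -2.81 V ≤ V_t, so take I_D = 1.24 mA.
Then V_GS = 3.66 V and V_DS = V_DD − I_D(R_D+R_S) = 17 − 1.24×7.2 = 8.06 V.
Saturation requires V_DS ≥ V_GS − V_t = 2.56 V; 8.06 ≥ 2.56 ✓.

I_D ≈ 1.2 mA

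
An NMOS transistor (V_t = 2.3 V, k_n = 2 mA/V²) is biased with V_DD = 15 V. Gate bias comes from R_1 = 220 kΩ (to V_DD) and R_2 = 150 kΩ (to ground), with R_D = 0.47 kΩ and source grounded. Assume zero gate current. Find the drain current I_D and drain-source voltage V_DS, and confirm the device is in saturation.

I_D ≈ 14 mA, V_DS ≈ 8.3 V

V_G = V_DD·R_2/(R_1+R_2) = 15×150/370 = 6.08 V. With the source grounded, V_GS = V_G = 6.08 V.
Assume saturation: I_D = (k_n/2)(V_GS − V_t)² = (2/2)×(6.08 − 2.3)² = 1×3.78² = 14.3 mA.
V_DS = V_DD − I_D·R_D = 15 − 14.3×0.47 = 8.28 V.
Saturation requires V_DS ≥ V_GS − V_t = 3.78 V; 8.28 ≥ 3.78 ✓.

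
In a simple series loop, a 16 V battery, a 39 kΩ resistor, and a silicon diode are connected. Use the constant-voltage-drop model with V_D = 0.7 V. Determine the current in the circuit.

KVL around the loop: 16 = V_D + I·R = 0.7 + I × 39 kΩ.
So I = (16 − 0.7) / 39 kΩ = 15.3 / 39 = 0.392 mA.

I ≈ 0.39 mA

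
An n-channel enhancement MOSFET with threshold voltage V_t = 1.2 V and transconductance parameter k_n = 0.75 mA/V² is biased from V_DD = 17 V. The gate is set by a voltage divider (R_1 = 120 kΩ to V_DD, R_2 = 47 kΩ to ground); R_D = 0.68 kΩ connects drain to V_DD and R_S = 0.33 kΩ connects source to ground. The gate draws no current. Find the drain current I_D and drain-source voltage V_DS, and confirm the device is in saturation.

I_D ≈ 2.7 mA, V_DS ≈ 14 V

V_G = V_DD·R_2/(R_1+R_2) = 17×47/167 = 4.78 V.
Assume saturation: I_D = (k_n/2)(V_GS − V_t)² with V_GS = V_G − I_D·R_S = 4.78 − 0.33·I_D.
Substituting gives 0.0408·I_D² − 1.89·I_D + 4.82 = 0, with roots I_D = 2.71 or 43.5 mA.
The root I_D = 43.5 mA gives V_GS = -9.57 V ≤ V_t, so take I_D = 2.71 mA.
Then V_GS = 3.89 V and V_DS = V_DD − I_D(R_D+R_S) = 17 − 2.71×1.01 = 14.3 V.
Saturation requires V_DS ≥ V_GS − V_t = 2.69 V; 14.3 ≥ 2.69 ✓.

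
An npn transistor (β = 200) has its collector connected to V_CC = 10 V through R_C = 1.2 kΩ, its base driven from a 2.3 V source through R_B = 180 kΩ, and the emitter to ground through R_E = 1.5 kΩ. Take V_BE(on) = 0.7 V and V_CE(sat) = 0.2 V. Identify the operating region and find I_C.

active; I_C ≈ 0.66 mA

Assume active. Base-emitter loop: I_B = (V_BB − V_BE)/(R_B + (β+1)R_E) = (2.3 − 0.7)/(180 + 201×1.5) = 0.00332 mA.
I_C = β·I_B = 200×0.00332 = 0.665 mA.
V_CE = V_CC − I_C·R_C − I_E·R_E = 10 − 0.665×1.2 − 0.668×1.5 = 8.2 V > V_CE(sat), so the active-region assumption holds.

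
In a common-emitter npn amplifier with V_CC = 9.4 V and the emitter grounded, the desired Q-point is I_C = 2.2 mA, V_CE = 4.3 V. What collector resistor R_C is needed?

R_C ≈ 2.3 kΩ

Collector loop: V_CC = I_C·R_C + V_CE.
R_C = (V_CC − V_CE)/I_C = (9.4 − 4.3)/2.2 = 2.32 kΩ.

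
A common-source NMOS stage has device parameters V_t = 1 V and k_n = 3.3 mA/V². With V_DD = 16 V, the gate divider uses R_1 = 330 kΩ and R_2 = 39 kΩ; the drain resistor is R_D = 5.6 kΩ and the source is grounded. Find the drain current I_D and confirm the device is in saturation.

V_G = V_DD·R_2/(R_1+R_2) = 16×39/369 = 1.69 V. With the source grounded, V_GS = V_G = 1.69 V.
Assume saturation: I_D = (k_n/2)(V_GS − V_t)² = (3.3/2)×(1.69 − 1)² = 1.65×0.691² = 0.788 mA.
V_DS = V_DD − I_D·R_D = 16 − 0.788×5.6 = 11.6 V.
Saturation requires V_DS ≥ V_GS − V_t = 0.691 V; 11.6 ≥ 0.691 ✓.

I_D ≈ 0.79 mA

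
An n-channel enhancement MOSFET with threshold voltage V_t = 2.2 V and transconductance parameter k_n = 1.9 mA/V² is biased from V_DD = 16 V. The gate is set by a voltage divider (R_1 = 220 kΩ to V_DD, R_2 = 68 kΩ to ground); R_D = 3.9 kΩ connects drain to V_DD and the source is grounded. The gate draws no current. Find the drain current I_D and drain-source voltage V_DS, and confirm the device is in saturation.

V_G = V_DD·R_2/(R_1+R_2) = 16×68/288 = 3.78 V. With the source grounded, V_GS = V_G = 3.78 V.
Assume saturation: I_D = (k_n/2)(V_GS − V_t)² = (1.9/2)×(3.78 − 2.2)² = 0.95×1.58² = 2.36 mA.
V_DS = V_DD − I_D·R_D = 16 − 2.36×3.9 = 6.78 V.
Saturation requires V_DS ≥ V_GS − V_t = 1.58 V; 6.78 ≥ 1.58 ✓.

I_D ≈ 2.4 mA, V_DS ≈ 6.8 V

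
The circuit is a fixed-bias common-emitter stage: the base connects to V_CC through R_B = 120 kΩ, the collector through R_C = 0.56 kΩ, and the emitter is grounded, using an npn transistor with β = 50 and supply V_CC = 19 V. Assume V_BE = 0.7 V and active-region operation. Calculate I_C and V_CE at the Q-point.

Base loop: V_CC = I_B·R_B + V_BE, so I_B = (19 − 0.7)/120 kΩ = 0.152 mA.
In the active region I_C = β·I_B = 50 × 0.152 = 7.62 mA.
Collector loop: V_CE = V_CC − I_C·R_C = 19 − 7.62×0.56 = 14.7 V.
Since V_CE = 14.7 V > V_CE(sat) ≈ 0.2 V, the transistor is in the active region as assumed.

I_C ≈ 7.6 mA, V_CE ≈ 15 V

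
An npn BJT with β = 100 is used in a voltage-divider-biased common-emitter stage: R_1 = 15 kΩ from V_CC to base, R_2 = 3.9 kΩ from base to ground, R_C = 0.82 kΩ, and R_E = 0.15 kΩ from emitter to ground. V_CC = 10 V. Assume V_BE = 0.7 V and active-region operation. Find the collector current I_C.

Thevenize the base divider: V_Th = V_CC·R_2/(R_1+R_2) = 10×3.9/18.9 = 2.06 V, R_Th = R_1‖R_2 = 3.1 kΩ.
Base-emitter loop: V_Th = I_B·R_Th + V_BE + (β+1)I_B·R_E, so I_B = (2.06 − 0.7) / (3.1 + 101×0.15) = 0.0747 mA.
I_C = β·I_B = 100×0.0747 = 7.47 mA, and I_E = (β+1)I_B = 7.55 mA.
V_CE = V_CC − I_C·R_C − I_E·R_E = 10 − 7.47×0.82 − 7.55×0.15 = 2.74 V.
V_CE = 2.74 V > 0.2 V confirms active-region operation.

I_C ≈ 7.5 mA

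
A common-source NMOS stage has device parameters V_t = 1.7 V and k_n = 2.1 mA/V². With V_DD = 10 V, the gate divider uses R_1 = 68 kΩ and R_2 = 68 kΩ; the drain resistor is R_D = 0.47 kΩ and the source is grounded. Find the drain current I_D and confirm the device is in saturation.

I_D ≈ 11 mA

V_G = V_DD·R_2/(R_1+R_2) = 10×68/136 = 5 V. With the source grounded, V_GS = V_G = 5 V.
Assume saturation: I_D = (k_n/2)(V_GS − V_t)² = (2.1/2)×(5 − 1.7)² = 1.05×3.3² = 11.4 mA.
V_DS = V_DD − I_D·R_D = 10 − 11.4×0.47 = 4.63 V.
Saturation requires V_DS ≥ V_GS − V_t = 3.3 V; 4.63 ≥ 3.3 ✓.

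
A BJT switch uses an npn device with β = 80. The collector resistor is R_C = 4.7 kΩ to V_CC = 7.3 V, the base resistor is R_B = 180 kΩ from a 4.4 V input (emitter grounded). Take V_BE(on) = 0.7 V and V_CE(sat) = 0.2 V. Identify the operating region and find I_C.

saturation; I_C ≈ 1.5 mA

Assume active: I_B = (4.4 − 0.7)/180 = 0.0206 mA, giving I_C = β·I_B = 1.64 mA.
But then V_CE = 7.3 − 1.64×4.7 = -0.429 V < V_CE(sat) = 0.2 V — impossible in the active region.
So the transistor is saturated. With V_CE = 0.2 V, I_C = (V_CC − 0.2)/R_C = 7.1/4.7 = 1.51 mA.
Check: β·I_B = 1.64 mA > I_C = 1.51 mA, confirming saturation.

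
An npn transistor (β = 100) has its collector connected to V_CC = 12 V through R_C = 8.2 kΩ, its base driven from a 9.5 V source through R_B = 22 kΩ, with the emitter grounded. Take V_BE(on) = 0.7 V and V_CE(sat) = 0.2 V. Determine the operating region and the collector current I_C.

Assume active: I_B = (9.5 − 0.7)/22 = 0.4 mA, giving I_C = β·I_B = 40 mA.
But then V_CE = 12 − 40×8.2 = -316 V < V_CE(sat) = 0.2 V — impossible in the active region.
So the transistor is saturated. With V_CE = 0.2 V, I_C = (V_CC − 0.2)/R_C = 11.8/8.2 = 1.44 mA.
Check: β·I_B = 40 mA > I_C = 1.44 mA, confirming saturation.

saturation; I_C ≈ 1.4 mA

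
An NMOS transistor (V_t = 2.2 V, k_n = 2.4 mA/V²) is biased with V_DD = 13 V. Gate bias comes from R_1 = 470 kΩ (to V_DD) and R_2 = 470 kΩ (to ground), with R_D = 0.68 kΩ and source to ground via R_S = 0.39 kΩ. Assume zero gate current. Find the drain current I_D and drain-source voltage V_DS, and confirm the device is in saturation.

I_D ≈ 5.5 mA, V_DS ≈ 7.1 V

V_G = V_DD·R_2/(R_1+R_2) = 13×470/940 = 6.5 V.
Assume saturation: I_D = (k_n/2)(V_GS − V_t)² with V_GS = V_G − I_D·R_S = 6.5 − 0.39·I_D.
Substituting gives 0.183·I_D² − 5.02·I_D + 22.2 = 0, with roots I_D = 5.52 or 22 mA.
The root I_D = 22 mA gives V_GS = -2.08 V ≤ V_t, so take I_D = 5.52 mA.
Then V_GS = 4.35 V and V_DS = V_DD − I_D(R_D+R_S) = 13 − 5.52×1.07 = 7.09 V.
Saturation requires V_DS ≥ V_GS − V_t = 2.15 V; 7.09 ≥ 2.15 ✓.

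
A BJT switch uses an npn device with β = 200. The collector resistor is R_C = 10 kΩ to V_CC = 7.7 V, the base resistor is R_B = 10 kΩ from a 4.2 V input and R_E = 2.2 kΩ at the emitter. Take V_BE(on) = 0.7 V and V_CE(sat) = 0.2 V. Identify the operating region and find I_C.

Assume active: I_B = (4.2 − 0.7)/(10 + 201×2.2) = 0.00774 mA, I_C = β·I_B = 1.55 mA.
Then V_CE = 7.7 − 1.55×10 − 1.56×2.2 = -11.2 V < 0.2 V — the active assumption fails.
Re-solve with V_CE = 0.2 V. KCL at the emitter: V_E/R_E = (V_BB−0.7−V_E)/R_B + (V_CC−0.2−V_E)/R_C, giving V_E = 1.68 V.
I_C = (V_CC − 0.2 − V_E)/R_C = (7.5 − 1.68)/10 = 0.582 mA.
Check: I_B = (3.5 − 1.68)/10 = 0.182 mA, and β·I_B = 36.4 mA > I_C, confirming saturation.

saturation; I_C ≈ 0.58 mA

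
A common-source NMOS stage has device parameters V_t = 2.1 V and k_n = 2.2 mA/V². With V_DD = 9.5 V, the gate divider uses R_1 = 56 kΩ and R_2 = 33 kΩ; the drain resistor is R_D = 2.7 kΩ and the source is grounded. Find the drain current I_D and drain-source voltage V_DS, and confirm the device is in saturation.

I_D ≈ 2.2 mA, V_DS ≈ 3.5 V

V_G = V_DD·R_2/(R_1+R_2) = 9.5×33/89 = 3.52 V. With the source grounded, V_GS = V_G = 3.52 V.
Assume saturation: I_D = (k_n/2)(V_GS − V_t)² = (2.2/2)×(3.52 − 2.1)² = 1.1×1.42² = 2.23 mA.
V_DS = V_DD − I_D·R_D = 9.5 − 2.23×2.7 = 3.49 V.
Saturation requires V_DS ≥ V_GS − V_t = 1.42 V; 3.49 ≥ 1.42 ✓.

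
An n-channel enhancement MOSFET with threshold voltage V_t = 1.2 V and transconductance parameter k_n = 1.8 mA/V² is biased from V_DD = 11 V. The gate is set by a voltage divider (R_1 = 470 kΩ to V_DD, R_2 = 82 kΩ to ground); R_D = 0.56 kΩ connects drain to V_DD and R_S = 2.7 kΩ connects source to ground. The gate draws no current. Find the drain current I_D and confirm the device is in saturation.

V_G = V_DD·R_2/(R_1+R_2) = 11×82/552 = 1.63 V.
Assume saturation: I_D = (k_n/2)(V_GS − V_t)² with V_GS = V_G − I_D·R_S = 1.63 − 2.7·I_D.
Substituting gives 6.56·I_D² − 3.11·I_D + 0.17 = 0, with roots I_D = 0.0629 or 0.411 mA.
The root I_D = 0.411 mA gives V_GS = 0.524 V ≤ V_t, so take I_D = 0.0629 mA.
Then V_GS = 1.46 V and V_DS = V_DD − I_D(R_D+R_S) = 11 − 0.0629×3.26 = 10.8 V.
Saturation requires V_DS ≥ V_GS − V_t = 0.264 V; 10.8 ≥ 0.264 ✓.

I_D ≈ 0.063 mA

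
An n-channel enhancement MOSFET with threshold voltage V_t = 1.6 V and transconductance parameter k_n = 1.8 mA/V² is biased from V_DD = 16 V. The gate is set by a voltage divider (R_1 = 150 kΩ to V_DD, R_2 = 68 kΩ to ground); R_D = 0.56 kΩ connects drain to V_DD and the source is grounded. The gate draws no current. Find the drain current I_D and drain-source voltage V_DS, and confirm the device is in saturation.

I_D ≈ 10 mA, V_DS ≈ 10 V

V_G = V_DD·R_2/(R_1+R_2) = 16×68/218 = 4.99 V. With the source grounded, V_GS = V_G = 4.99 V.
Assume saturation: I_D = (k_n/2)(V_GS − V_t)² = (1.8/2)×(4.99 − 1.6)² = 0.9×3.39² = 10.3 mA.
V_DS = V_DD − I_D·R_D = 16 − 10.3×0.56 = 10.2 V.
Saturation requires V_DS ≥ V_GS − V_t = 3.39 V; 10.2 ≥ 3.39 ✓.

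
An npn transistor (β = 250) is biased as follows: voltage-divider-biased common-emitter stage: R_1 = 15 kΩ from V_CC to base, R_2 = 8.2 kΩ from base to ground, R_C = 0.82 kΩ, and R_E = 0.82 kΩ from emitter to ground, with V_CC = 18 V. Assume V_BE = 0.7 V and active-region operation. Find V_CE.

V_CE ≈ 7 V

Thevenize the base divider: V_Th = V_CC·R_2/(R_1+R_2) = 18×8.2/23.2 = 6.36 V, R_Th = R_1‖R_2 = 5.3 kΩ.
Base-emitter loop: V_Th = I_B·R_Th + V_BE + (β+1)I_B·R_E, so I_B = (6.36 − 0.7) / (5.3 + 251×0.82) = 0.0268 mA.
I_C = β·I_B = 250×0.0268 = 6.7 mA, and I_E = (β+1)I_B = 6.73 mA.
V_CE = V_CC − I_C·R_C − I_E·R_E = 18 − 6.7×0.82 − 6.73×0.82 = 6.98 V.
V_CE = 6.98 V > 0.2 V confirms active-region operation.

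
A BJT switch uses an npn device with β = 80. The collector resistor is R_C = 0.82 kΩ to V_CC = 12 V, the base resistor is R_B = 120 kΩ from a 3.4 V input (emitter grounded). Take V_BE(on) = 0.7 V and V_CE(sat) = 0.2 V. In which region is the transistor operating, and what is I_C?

Assume active. Base-emitter loop: I_B = (V_BB − V_BE)/R_B = (3.4 − 0.7)/120 = 0.0225 mA.
I_C = β·I_B = 80×0.0225 = 1.8 mA.
V_CE = V_CC − I_C·R_C = 12 − 1.8×0.82 = 10.5 V > V_CE(sat), so the active-region assumption holds.

active; I_C ≈ 1.8 mA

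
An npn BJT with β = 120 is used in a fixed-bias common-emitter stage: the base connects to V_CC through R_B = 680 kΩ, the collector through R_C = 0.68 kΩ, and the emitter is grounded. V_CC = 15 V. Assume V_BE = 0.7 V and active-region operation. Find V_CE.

Base loop: V_CC = I_B·R_B + V_BE, so I_B = (15 − 0.7)/680 kΩ = 0.021 mA.
In the active region I_C = β·I_B = 120 × 0.021 = 2.52 mA.
Collector loop: V_CE = V_CC − I_C·R_C = 15 − 2.52×0.68 = 13.3 V.
Since V_CE = 13.3 V > V_CE(sat) ≈ 0.2 V, the transistor is in the active region as assumed.

V_CE ≈ 13 V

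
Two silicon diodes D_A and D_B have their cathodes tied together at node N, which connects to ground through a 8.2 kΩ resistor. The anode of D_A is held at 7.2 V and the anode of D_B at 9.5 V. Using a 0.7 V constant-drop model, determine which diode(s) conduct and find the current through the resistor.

Assume both conduct. Then node N would need to be at both 7.2−0.7 = 6.5 V and 9.5−0.7 = 8.8 V, which is impossible.
Assume only D_B conducts: V_N = 9.5 − 0.7 = 8.8 V, so I_R = 8.8/8.2 = 1.07 mA.
Check D_A: its anode-to-cathode voltage is 7.2 − 8.8 = -1.6 V < 0.7 V, so it is off. The assumption is consistent.

Only D_B conducts; I_R ≈ 1.1 mA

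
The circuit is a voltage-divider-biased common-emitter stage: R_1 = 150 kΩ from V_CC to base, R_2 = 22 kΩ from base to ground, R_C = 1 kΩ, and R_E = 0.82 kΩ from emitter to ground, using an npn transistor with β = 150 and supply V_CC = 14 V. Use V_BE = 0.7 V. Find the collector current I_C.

Thevenize the base divider: V_Th = V_CC·R_2/(R_1+R_2) = 14×22/172 = 1.79 V, R_Th = R_1‖R_2 = 19.2 kΩ.
Base-emitter loop: V_Th = I_B·R_Th + V_BE + (β+1)I_B·R_E, so I_B = (1.79 − 0.7) / (19.2 + 151×0.82) = 0.00763 mA.
I_C = β·I_B = 150×0.00763 = 1.14 mA, and I_E = (β+1)I_B = 1.15 mA.
V_CE = V_CC − I_C·R_C − I_E·R_E = 14 − 1.14×1 − 1.15×0.82 = 11.9 V.
V_CE = 11.9 V > 0.2 V confirms active-region operation.

I_C ≈ 1.1 mA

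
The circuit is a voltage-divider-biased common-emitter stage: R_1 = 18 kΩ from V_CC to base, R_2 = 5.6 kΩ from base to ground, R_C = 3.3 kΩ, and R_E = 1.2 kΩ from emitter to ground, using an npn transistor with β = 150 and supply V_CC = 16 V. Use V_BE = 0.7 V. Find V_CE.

Thevenize the base divider: V_Th = V_CC·R_2/(R_1+R_2) = 16×5.6/23.6 = 3.8 V, R_Th = R_1‖R_2 = 4.27 kΩ.
Base-emitter loop: V_Th = I_B·R_Th + V_BE + (β+1)I_B·R_E, so I_B = (3.8 − 0.7) / (4.27 + 151×1.2) = 0.0167 mA.
I_C = β·I_B = 150×0.0167 = 2.5 mA, and I_E = (β+1)I_B = 2.52 mA.
V_CE = V_CC − I_C·R_C − I_E·R_E = 16 − 2.5×3.3 − 2.52×1.2 = 4.71 V.
V_CE = 4.71 V > 0.2 V confirms active-region operation.

V_CE ≈ 4.7 V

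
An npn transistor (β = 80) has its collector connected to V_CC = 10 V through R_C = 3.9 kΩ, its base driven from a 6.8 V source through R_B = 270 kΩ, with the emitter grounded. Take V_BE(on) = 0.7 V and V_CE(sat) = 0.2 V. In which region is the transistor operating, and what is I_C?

active; I_C ≈ 1.8 mA

Assume active. Base-emitter loop: I_B = (V_BB − V_BE)/R_B = (6.8 − 0.7)/270 = 0.0226 mA.
I_C = β·I_B = 80×0.0226 = 1.81 mA.
V_CE = V_CC − I_C·R_C = 10 − 1.81×3.9 = 2.95 V > V_CE(sat), so the active-region assumption holds.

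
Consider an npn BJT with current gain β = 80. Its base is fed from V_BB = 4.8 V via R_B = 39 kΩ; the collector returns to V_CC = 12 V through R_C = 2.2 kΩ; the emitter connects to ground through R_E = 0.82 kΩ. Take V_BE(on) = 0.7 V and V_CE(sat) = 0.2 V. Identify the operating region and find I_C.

Assume active. Base-emitter loop: I_B = (V_BB − V_BE)/(R_B + (β+1)R_E) = (4.8 − 0.7)/(39 + 81×0.82) = 0.0389 mA.
I_C = β·I_B = 80×0.0389 = 3.11 mA.
V_CE = V_CC − I_C·R_C − I_E·R_E = 12 − 3.11×2.2 − 3.15×0.82 = 2.57 V > V_CE(sat), so the active-region assumption holds.

active; I_C ≈ 3.1 mA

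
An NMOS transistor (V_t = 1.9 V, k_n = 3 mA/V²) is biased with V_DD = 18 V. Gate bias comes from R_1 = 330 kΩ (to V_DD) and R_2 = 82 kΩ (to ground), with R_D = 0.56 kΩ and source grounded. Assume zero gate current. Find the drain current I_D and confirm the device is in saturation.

V_G = V_DD·R_2/(R_1+R_2) = 18×82/412 = 3.58 V. With the source grounded, V_GS = V_G = 3.58 V.
Assume saturation: I_D = (k_n/2)(V_GS − V_t)² = (3/2)×(3.58 − 1.9)² = 1.5×1.68² = 4.25 mA.
V_DS = V_DD − I_D·R_D = 18 − 4.25×0.56 = 15.6 V.
Saturation requires V_DS ≥ V_GS − V_t = 1.68 V; 15.6 ≥ 1.68 ✓.

I_D ≈ 4.2 mA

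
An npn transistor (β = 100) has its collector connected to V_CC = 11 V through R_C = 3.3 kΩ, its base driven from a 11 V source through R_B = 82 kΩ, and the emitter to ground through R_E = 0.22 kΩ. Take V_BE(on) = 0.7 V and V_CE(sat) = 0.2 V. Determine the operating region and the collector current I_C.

saturation; I_C ≈ 3.1 mA

Assume active: I_B = (11 − 0.7)/(82 + 101×0.22) = 0.0988 mA, I_C = β·I_B = 9.88 mA.
Then V_CE = 11 − 9.88×3.3 − 9.98×0.22 = -23.8 V < 0.2 V — the active assumption fails.
Re-solve with V_CE = 0.2 V. KCL at the emitter: V_E/R_E = (V_BB−0.7−V_E)/R_B + (V_CC−0.2−V_E)/R_C, giving V_E = 0.699 V.
I_C = (V_CC − 0.2 − V_E)/R_C = (10.8 − 0.699)/3.3 = 3.06 mA.
Check: I_B = (10.3 − 0.699)/82 = 0.117 mA, and β·I_B = 11.7 mA > I_C, confirming saturation.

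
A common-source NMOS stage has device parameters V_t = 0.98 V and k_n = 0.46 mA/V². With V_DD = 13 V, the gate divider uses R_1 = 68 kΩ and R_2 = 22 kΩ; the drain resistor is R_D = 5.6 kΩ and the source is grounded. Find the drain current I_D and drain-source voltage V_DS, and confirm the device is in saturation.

I_D ≈ 1.1 mA, V_DS ≈ 6.8 V

V_G = V_DD·R_2/(R_1+R_2) = 13×22/90 = 3.18 V. With the source grounded, V_GS = V_G = 3.18 V.
Assume saturation: I_D = (k_n/2)(V_GS − V_t)² = (0.46/2)×(3.18 − 0.98)² = 0.23×2.2² = 1.11 mA.
V_DS = V_DD − I_D·R_D = 13 − 1.11×5.6 = 6.78 V.
Saturation requires V_DS ≥ V_GS − V_t = 2.2 V; 6.78 ≥ 2.2 ✓.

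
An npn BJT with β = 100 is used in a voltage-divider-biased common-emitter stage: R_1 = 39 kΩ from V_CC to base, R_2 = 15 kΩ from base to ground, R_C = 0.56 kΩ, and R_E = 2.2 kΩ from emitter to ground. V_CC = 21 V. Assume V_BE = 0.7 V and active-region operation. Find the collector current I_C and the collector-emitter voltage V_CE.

Thevenize the base divider: V_Th = V_CC·R_2/(R_1+R_2) = 21×15/54 = 5.83 V, R_Th = R_1‖R_2 = 10.8 kΩ.
Base-emitter loop: V_Th = I_B·R_Th + V_BE + (β+1)I_B·R_E, so I_B = (5.83 − 0.7) / (10.8 + 101×2.2) = 0.022 mA.
I_C = β·I_B = 100×0.022 = 2.2 mA, and I_E = (β+1)I_B = 2.22 mA.
V_CE = V_CC − I_C·R_C − I_E·R_E = 21 − 2.2×0.56 − 2.22×2.2 = 14.9 V.
V_CE = 14.9 V > 0.2 V confirms active-region operation.

I_C ≈ 2.2 mA, V_CE ≈ 15 V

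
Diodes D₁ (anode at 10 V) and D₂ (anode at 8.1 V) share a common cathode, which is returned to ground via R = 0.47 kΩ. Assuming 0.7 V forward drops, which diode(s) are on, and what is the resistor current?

Assume both conduct. Then node N would need to be at both 10−0.7 = 9.3 V and 8.1−0.7 = 7.4 V, which is impossible.
Assume only D₁ conducts: V_N = 10 − 0.7 = 9.3 V, so I_R = 9.3/0.47 = 19.8 mA.
Check D₂: its anode-to-cathode voltage is 8.1 − 9.3 = -1.2 V < 0.7 V, so it is off. The assumption is consistent.

Only D₁ conducts; I_R ≈ 20 mA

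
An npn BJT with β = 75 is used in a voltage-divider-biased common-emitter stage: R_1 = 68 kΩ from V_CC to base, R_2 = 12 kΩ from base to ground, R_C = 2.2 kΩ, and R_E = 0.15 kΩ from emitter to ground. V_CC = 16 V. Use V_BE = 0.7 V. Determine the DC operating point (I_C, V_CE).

Thevenize the base divider: V_Th = V_CC·R_2/(R_1+R_2) = 16×12/80 = 2.4 V, R_Th = R_1‖R_2 = 10.2 kΩ.
Base-emitter loop: V_Th = I_B·R_Th + V_BE + (β+1)I_B·R_E, so I_B = (2.4 − 0.7) / (10.2 + 76×0.15) = 0.0787 mA.
I_C = β·I_B = 75×0.0787 = 5.9 mA, and I_E = (β+1)I_B = 5.98 mA.
V_CE = V_CC − I_C·R_C − I_E·R_E = 16 − 5.9×2.2 − 5.98×0.15 = 2.12 V.
V_CE = 2.12 V > 0.2 V confirms active-region operation.

I_C ≈ 5.9 mA, V_CE ≈ 2.1 V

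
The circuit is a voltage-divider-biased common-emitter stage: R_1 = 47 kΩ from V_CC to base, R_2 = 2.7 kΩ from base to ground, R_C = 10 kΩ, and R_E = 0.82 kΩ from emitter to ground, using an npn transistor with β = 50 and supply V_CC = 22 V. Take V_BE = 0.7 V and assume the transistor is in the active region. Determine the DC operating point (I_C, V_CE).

Thevenize the base divider: V_Th = V_CC·R_2/(R_1+R_2) = 22×2.7/49.7 = 1.2 V, R_Th = R_1‖R_2 = 2.55 kΩ.
Base-emitter loop: V_Th = I_B·R_Th + V_BE + (β+1)I_B·R_E, so I_B = (1.2 − 0.7) / (2.55 + 51×0.82) = 0.0112 mA.
I_C = β·I_B = 50×0.0112 = 0.558 mA, and I_E = (β+1)I_B = 0.569 mA.
V_CE = V_CC − I_C·R_C − I_E·R_E = 22 − 0.558×10 − 0.569×0.82 = 16 V.
V_CE = 16 V > 0.2 V confirms active-region operation.

I_C ≈ 0.56 mA, V_CE ≈ 16 V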